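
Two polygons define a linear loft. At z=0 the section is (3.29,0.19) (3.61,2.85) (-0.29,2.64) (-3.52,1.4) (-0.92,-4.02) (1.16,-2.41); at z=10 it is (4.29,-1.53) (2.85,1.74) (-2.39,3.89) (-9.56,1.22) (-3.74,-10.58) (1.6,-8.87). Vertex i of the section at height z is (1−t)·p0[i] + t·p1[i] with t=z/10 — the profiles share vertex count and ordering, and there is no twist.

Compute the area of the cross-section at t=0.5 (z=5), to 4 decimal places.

Cross-section at t=0.5: each vertex is (1-t)·p0[i] + t·p1[i].
  v1: (1-0.5)·(3.29,0.19) + 0.5·(4.29,-1.53) = (3.7900,-0.6700)
  v2: (1-0.5)·(3.61,2.85) + 0.5·(2.85,1.74) = (3.2300,2.2950)
  v3: (1-0.5)·(-0.29,2.64) + 0.5·(-2.39,3.89) = (-1.3400,3.2650)
  v4: (1-0.5)·(-3.52,1.4) + 0.5·(-9.56,1.22) = (-6.5400,1.3100)
  v5: (1-0.5)·(-0.92,-4.02) + 0.5·(-3.74,-10.58) = (-2.3300,-7.3000)
  v6: (1-0.5)·(1.16,-2.41) + 0.5·(1.6,-8.87) = (1.3800,-5.6400)
Shoelace sum Σ(x_i·y_{i+1} − x_{i+1}·y_i):
  i=1: 3.7900·2.2950 − 3.2300·-0.6700 = +10.8621 (running +10.8621)
  i=2: 3.2300·3.2650 − -1.3400·2.2950 = +13.6212 (running +24.4834)
  i=3: -1.3400·1.3100 − -6.5400·3.2650 = +19.5977 (running +44.0811)
  i=4: -6.5400·-7.3000 − -2.3300·1.3100 = +50.7943 (running +94.8754)
  i=5: -2.3300·-5.6400 − 1.3800·-7.3000 = +23.2152 (running +118.0906)
  i=6: 1.3800·-0.6700 − 3.7900·-5.6400 = +20.4510 (running +138.5416)
Area = |Σ|/2 = |138.5416|/2 = 69.2708

Area at t=0.5: 69.2708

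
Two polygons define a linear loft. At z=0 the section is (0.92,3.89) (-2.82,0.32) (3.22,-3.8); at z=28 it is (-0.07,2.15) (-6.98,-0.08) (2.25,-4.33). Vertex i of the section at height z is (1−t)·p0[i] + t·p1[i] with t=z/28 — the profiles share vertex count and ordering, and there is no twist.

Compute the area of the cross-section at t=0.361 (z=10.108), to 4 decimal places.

Area at t=0.361: 21.2740

Cross-section at t=0.361: each vertex is (1-t)·p0[i] + t·p1[i].
  v1: (1-0.361)·(0.92,3.89) + 0.361·(-0.07,2.15) = (0.5626,3.2619)
  v2: (1-0.361)·(-2.82,0.32) + 0.361·(-6.98,-0.08) = (-4.3218,0.1756)
  v3: (1-0.361)·(3.22,-3.8) + 0.361·(2.25,-4.33) = (2.8698,-3.9913)
Shoelace sum Σ(x_i·y_{i+1} − x_{i+1}·y_i):
  i=1: 0.5626·0.1756 − -4.3218·3.2619 = +14.1958 (running +14.1958)
  i=2: -4.3218·-3.9913 − 2.8698·0.1756 = +16.7456 (running +30.9414)
  i=3: 2.8698·3.2619 − 0.5626·-3.9913 = +11.6065 (running +42.5479)
Area = |Σ|/2 = |42.5479|/2 = 21.2740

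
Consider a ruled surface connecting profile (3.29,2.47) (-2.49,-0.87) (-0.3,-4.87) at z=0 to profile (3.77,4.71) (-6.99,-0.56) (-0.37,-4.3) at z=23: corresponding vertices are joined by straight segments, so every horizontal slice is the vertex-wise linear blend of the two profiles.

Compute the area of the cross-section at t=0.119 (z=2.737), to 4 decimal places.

Area at t=0.119: 17.4964

Cross-section at t=0.119: each vertex is (1-t)·p0[i] + t·p1[i].
  v1: (1-0.119)·(3.29,2.47) + 0.119·(3.77,4.71) = (3.3471,2.7366)
  v2: (1-0.119)·(-2.49,-0.87) + 0.119·(-6.99,-0.56) = (-3.0255,-0.8331)
  v3: (1-0.119)·(-0.3,-4.87) + 0.119·(-0.37,-4.3) = (-0.3083,-4.8022)
Shoelace sum Σ(x_i·y_{i+1} − x_{i+1}·y_i):
  i=1: 3.3471·-0.8331 − -3.0255·2.7366 = +5.4909 (running +5.4909)
  i=2: -3.0255·-4.8022 − -0.3083·-0.8331 = +14.2721 (running +19.7630)
  i=3: -0.3083·2.7366 − 3.3471·-4.8022 = +15.2297 (running +34.9927)
Area = |Σ|/2 = |34.9927|/2 = 17.4964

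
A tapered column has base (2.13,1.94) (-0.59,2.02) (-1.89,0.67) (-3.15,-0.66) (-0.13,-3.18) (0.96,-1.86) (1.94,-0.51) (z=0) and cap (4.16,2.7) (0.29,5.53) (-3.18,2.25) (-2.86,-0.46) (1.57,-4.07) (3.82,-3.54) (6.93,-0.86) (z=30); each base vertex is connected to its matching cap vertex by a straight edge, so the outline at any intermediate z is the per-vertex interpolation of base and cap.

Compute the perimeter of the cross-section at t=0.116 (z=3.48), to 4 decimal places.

Perimeter at t=0.116: 17.3287

Cross-section at t=0.116: each vertex is (1-t)·p0[i] + t·p1[i].
  v1: (1-0.116)·(2.13,1.94) + 0.116·(4.16,2.7) = (2.3655,2.0282)
  v2: (1-0.116)·(-0.59,2.02) + 0.116·(0.29,5.53) = (-0.4879,2.4272)
  v3: (1-0.116)·(-1.89,0.67) + 0.116·(-3.18,2.25) = (-2.0396,0.8533)
  v4: (1-0.116)·(-3.15,-0.66) + 0.116·(-2.86,-0.46) = (-3.1164,-0.6368)
  v5: (1-0.116)·(-0.13,-3.18) + 0.116·(1.57,-4.07) = (0.0672,-3.2832)
  v6: (1-0.116)·(0.96,-1.86) + 0.116·(3.82,-3.54) = (1.2918,-2.0549)
  v7: (1-0.116)·(1.94,-0.51) + 0.116·(6.93,-0.86) = (2.5188,-0.5506)
Perimeter = Σ |v_{i+1} − v_i|:
  edge 1→2: √(-2.8534² + 0.3990²) = 2.8812 (running 2.8812)
  edge 2→3: √(-1.5517² + -1.5739²) = 2.2102 (running 5.0914)
  edge 3→4: √(-1.0767² + -1.4901²) = 1.8384 (running 6.9297)
  edge 4→5: √(3.1836² + -2.6464²) = 4.1399 (running 11.0696)
  edge 5→6: √(1.2246² + 1.2284²) = 1.7345 (running 12.8041)
  edge 6→7: √(1.2271² + 1.5043²) = 1.9413 (running 14.7454)
  edge 7→1: √(-0.1534² + 2.5788²) = 2.5833 (running 17.3287)
Perimeter = 17.3287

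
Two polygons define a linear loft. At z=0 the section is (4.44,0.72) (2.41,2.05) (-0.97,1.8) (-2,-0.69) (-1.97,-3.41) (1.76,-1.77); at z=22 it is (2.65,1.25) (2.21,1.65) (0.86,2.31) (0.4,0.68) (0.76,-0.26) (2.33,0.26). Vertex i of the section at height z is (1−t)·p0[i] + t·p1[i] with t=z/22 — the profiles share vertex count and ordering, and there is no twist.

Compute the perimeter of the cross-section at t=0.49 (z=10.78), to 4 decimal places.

Cross-section at t=0.49: each vertex is (1-t)·p0[i] + t·p1[i].
  v1: (1-0.49)·(4.44,0.72) + 0.49·(2.65,1.25) = (3.5629,0.9797)
  v2: (1-0.49)·(2.41,2.05) + 0.49·(2.21,1.65) = (2.3120,1.8540)
  v3: (1-0.49)·(-0.97,1.8) + 0.49·(0.86,2.31) = (-0.0733,2.0499)
  v4: (1-0.49)·(-2,-0.69) + 0.49·(0.4,0.68) = (-0.8240,-0.0187)
  v5: (1-0.49)·(-1.97,-3.41) + 0.49·(0.76,-0.26) = (-0.6323,-1.8665)
  v6: (1-0.49)·(1.76,-1.77) + 0.49·(2.33,0.26) = (2.0393,-0.7753)
Perimeter = Σ |v_{i+1} − v_i|:
  edge 1→2: √(-1.2509² + 0.8743²) = 1.5262 (running 1.5262)
  edge 2→3: √(-2.3853² + 0.1959²) = 2.3933 (running 3.9195)
  edge 3→4: √(-0.7507² + -2.0686²) = 2.2006 (running 6.1201)
  edge 4→5: √(0.1917² + -1.8478²) = 1.8577 (running 7.9778)
  edge 5→6: √(2.6716² + 1.0912²) = 2.8859 (running 10.8637)
  edge 6→1: √(1.5236² + 1.7550²) = 2.3241 (running 13.1878)
Perimeter = 13.1878

Perimeter at t=0.49: 13.1878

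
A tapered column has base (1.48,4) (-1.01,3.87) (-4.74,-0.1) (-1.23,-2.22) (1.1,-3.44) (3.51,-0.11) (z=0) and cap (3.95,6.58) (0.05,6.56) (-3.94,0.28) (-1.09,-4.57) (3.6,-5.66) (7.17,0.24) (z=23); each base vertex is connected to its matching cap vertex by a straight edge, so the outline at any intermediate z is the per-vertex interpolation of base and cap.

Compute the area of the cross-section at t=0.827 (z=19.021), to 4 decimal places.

Cross-section at t=0.827: each vertex is (1-t)·p0[i] + t·p1[i].
  v1: (1-0.827)·(1.48,4) + 0.827·(3.95,6.58) = (3.5227,6.1337)
  v2: (1-0.827)·(-1.01,3.87) + 0.827·(0.05,6.56) = (-0.1334,6.0946)
  v3: (1-0.827)·(-4.74,-0.1) + 0.827·(-3.94,0.28) = (-4.0784,0.2143)
  v4: (1-0.827)·(-1.23,-2.22) + 0.827·(-1.09,-4.57) = (-1.1142,-4.1635)
  v5: (1-0.827)·(1.1,-3.44) + 0.827·(3.6,-5.66) = (3.1675,-5.2759)
  v6: (1-0.827)·(3.51,-0.11) + 0.827·(7.17,0.24) = (6.5368,0.1794)
Shoelace sum Σ(x_i·y_{i+1} − x_{i+1}·y_i):
  i=1: 3.5227·6.0946 − -0.1334·6.1337 = +22.2876 (running +22.2876)
  i=2: -0.1334·0.2143 − -4.0784·6.0946 = +24.8278 (running +47.1154)
  i=3: -4.0784·-4.1635 − -1.1142·0.2143 = +17.2189 (running +64.3343)
  i=4: -1.1142·-5.2759 − 3.1675·-4.1635 = +19.0663 (running +83.4006)
  i=5: 3.1675·0.1794 − 6.5368·-5.2759 = +35.0563 (running +118.4569)
  i=6: 6.5368·6.1337 − 3.5227·0.1794 = +39.4625 (running +157.9194)
Area = |Σ|/2 = |157.9194|/2 = 78.9597

Area at t=0.827: 78.9597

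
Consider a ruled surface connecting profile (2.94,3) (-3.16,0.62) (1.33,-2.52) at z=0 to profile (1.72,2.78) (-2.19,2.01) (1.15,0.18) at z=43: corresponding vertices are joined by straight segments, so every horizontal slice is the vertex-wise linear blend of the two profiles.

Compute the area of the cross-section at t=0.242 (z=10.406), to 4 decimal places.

Area at t=0.242: 12.0535

Cross-section at t=0.242: each vertex is (1-t)·p0[i] + t·p1[i].
  v1: (1-0.242)·(2.94,3) + 0.242·(1.72,2.78) = (2.6448,2.9468)
  v2: (1-0.242)·(-3.16,0.62) + 0.242·(-2.19,2.01) = (-2.9253,0.9564)
  v3: (1-0.242)·(1.33,-2.52) + 0.242·(1.15,0.18) = (1.2864,-1.8666)
Shoelace sum Σ(x_i·y_{i+1} − x_{i+1}·y_i):
  i=1: 2.6448·0.9564 − -2.9253·2.9468 = +11.1494 (running +11.1494)
  i=2: -2.9253·-1.8666 − 1.2864·0.9564 = +4.2300 (running +15.3794)
  i=3: 1.2864·2.9468 − 2.6448·-1.8666 = +8.7275 (running +24.1069)
Area = |Σ|/2 = |24.1069|/2 = 12.0535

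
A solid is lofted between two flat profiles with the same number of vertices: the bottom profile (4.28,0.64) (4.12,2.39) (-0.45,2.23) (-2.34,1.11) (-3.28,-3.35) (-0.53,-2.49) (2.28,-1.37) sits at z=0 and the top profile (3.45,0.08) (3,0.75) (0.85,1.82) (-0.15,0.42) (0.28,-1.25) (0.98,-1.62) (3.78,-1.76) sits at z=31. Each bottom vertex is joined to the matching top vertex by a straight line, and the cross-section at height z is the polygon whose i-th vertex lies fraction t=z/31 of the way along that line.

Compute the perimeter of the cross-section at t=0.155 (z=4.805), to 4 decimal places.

Perimeter at t=0.155: 20.0392

Cross-section at t=0.155: each vertex is (1-t)·p0[i] + t·p1[i].
  v1: (1-0.155)·(4.28,0.64) + 0.155·(3.45,0.08) = (4.1513,0.5532)
  v2: (1-0.155)·(4.12,2.39) + 0.155·(3,0.75) = (3.9464,2.1358)
  v3: (1-0.155)·(-0.45,2.23) + 0.155·(0.85,1.82) = (-0.2485,2.1665)
  v4: (1-0.155)·(-2.34,1.11) + 0.155·(-0.15,0.42) = (-2.0006,1.0030)
  v5: (1-0.155)·(-3.28,-3.35) + 0.155·(0.28,-1.25) = (-2.7282,-3.0245)
  v6: (1-0.155)·(-0.53,-2.49) + 0.155·(0.98,-1.62) = (-0.2960,-2.3552)
  v7: (1-0.155)·(2.28,-1.37) + 0.155·(3.78,-1.76) = (2.5125,-1.4304)
Perimeter = Σ |v_{i+1} − v_i|:
  edge 1→2: √(-0.2050² + 1.5826²) = 1.5958 (running 1.5958)
  edge 2→3: √(-4.1949² + 0.0307²) = 4.1950 (running 5.7908)
  edge 3→4: √(-1.7521² + -1.1634²) = 2.1031 (running 7.8940)
  edge 4→5: √(-0.7276² + -4.0275²) = 4.0928 (running 11.9867)
  edge 5→6: √(2.4322² + 0.6694²) = 2.5227 (running 14.5094)
  edge 6→7: √(2.8084² + 0.9247²) = 2.9568 (running 17.4662)
  edge 7→1: √(1.6389² + 1.9836²) = 2.5731 (running 20.0392)
Perimeter = 20.0392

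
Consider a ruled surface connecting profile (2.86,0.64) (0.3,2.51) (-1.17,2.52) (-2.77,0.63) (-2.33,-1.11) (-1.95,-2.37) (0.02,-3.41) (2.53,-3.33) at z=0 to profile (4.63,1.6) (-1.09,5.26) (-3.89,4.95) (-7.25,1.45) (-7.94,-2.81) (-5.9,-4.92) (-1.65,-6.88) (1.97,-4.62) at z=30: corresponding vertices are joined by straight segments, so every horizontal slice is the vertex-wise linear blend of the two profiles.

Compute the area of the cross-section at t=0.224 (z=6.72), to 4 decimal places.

Cross-section at t=0.224: each vertex is (1-t)·p0[i] + t·p1[i].
  v1: (1-0.224)·(2.86,0.64) + 0.224·(4.63,1.6) = (3.2565,0.8550)
  v2: (1-0.224)·(0.3,2.51) + 0.224·(-1.09,5.26) = (-0.0114,3.1260)
  v3: (1-0.224)·(-1.17,2.52) + 0.224·(-3.89,4.95) = (-1.7793,3.0643)
  v4: (1-0.224)·(-2.77,0.63) + 0.224·(-7.25,1.45) = (-3.7735,0.8137)
  v5: (1-0.224)·(-2.33,-1.11) + 0.224·(-7.94,-2.81) = (-3.5866,-1.4908)
  v6: (1-0.224)·(-1.95,-2.37) + 0.224·(-5.9,-4.92) = (-2.8348,-2.9412)
  v7: (1-0.224)·(0.02,-3.41) + 0.224·(-1.65,-6.88) = (-0.3541,-4.1873)
  v8: (1-0.224)·(2.53,-3.33) + 0.224·(1.97,-4.62) = (2.4046,-3.6190)
Shoelace sum Σ(x_i·y_{i+1} − x_{i+1}·y_i):
  i=1: 3.2565·3.1260 − -0.0114·0.8550 = +10.1895 (running +10.1895)
  i=2: -0.0114·3.0643 − -1.7793·3.1260 = +5.5272 (running +15.7167)
  i=3: -1.7793·0.8137 − -3.7735·3.0643 = +10.1155 (running +25.8322)
  i=4: -3.7735·-1.4908 − -3.5866·0.8137 = +8.5439 (running +34.3761)
  i=5: -3.5866·-2.9412 − -2.8348·-1.4908 = +6.3229 (running +40.6990)
  i=6: -2.8348·-4.1873 − -0.3541·-2.9412 = +10.8287 (running +51.5277)
  i=7: -0.3541·-3.6190 − 2.4046·-4.1873 = +11.3500 (running +62.8777)
  i=8: 2.4046·0.8550 − 3.2565·-3.6190 = +13.8411 (running +76.7188)
Area = |Σ|/2 = |76.7188|/2 = 38.3594

Area at t=0.224: 38.3594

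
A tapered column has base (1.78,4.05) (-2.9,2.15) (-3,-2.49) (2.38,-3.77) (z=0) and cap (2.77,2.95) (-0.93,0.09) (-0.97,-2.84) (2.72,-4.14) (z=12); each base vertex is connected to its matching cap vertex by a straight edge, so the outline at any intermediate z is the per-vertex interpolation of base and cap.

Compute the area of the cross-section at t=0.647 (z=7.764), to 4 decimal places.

Area at t=0.647: 22.7035

Cross-section at t=0.647: each vertex is (1-t)·p0[i] + t·p1[i].
  v1: (1-0.647)·(1.78,4.05) + 0.647·(2.77,2.95) = (2.4205,3.3383)
  v2: (1-0.647)·(-2.9,2.15) + 0.647·(-0.93,0.09) = (-1.6254,0.8172)
  v3: (1-0.647)·(-3,-2.49) + 0.647·(-0.97,-2.84) = (-1.6866,-2.7165)
  v4: (1-0.647)·(2.38,-3.77) + 0.647·(2.72,-4.14) = (2.6000,-4.0094)
Shoelace sum Σ(x_i·y_{i+1} − x_{i+1}·y_i):
  i=1: 2.4205·0.8172 − -1.6254·3.3383 = +7.4041 (running +7.4041)
  i=2: -1.6254·-2.7165 − -1.6866·0.8172 = +5.7936 (running +13.1977)
  i=3: -1.6866·-4.0094 − 2.6000·-2.7165 = +13.8249 (running +27.0226)
  i=4: 2.6000·3.3383 − 2.4205·-4.0094 = +18.3844 (running +45.4070)
Area = |Σ|/2 = |45.4070|/2 = 22.7035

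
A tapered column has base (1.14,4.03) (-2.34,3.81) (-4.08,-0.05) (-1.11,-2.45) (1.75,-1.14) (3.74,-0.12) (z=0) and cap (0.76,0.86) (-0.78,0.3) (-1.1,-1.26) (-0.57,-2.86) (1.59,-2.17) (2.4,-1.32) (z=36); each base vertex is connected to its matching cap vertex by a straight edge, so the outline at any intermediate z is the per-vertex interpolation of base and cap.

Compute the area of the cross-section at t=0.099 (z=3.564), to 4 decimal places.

Cross-section at t=0.099: each vertex is (1-t)·p0[i] + t·p1[i].
  v1: (1-0.099)·(1.14,4.03) + 0.099·(0.76,0.86) = (1.1024,3.7162)
  v2: (1-0.099)·(-2.34,3.81) + 0.099·(-0.78,0.3) = (-2.1856,3.4625)
  v3: (1-0.099)·(-4.08,-0.05) + 0.099·(-1.1,-1.26) = (-3.7850,-0.1698)
  v4: (1-0.099)·(-1.11,-2.45) + 0.099·(-0.57,-2.86) = (-1.0565,-2.4906)
  v5: (1-0.099)·(1.75,-1.14) + 0.099·(1.59,-2.17) = (1.7342,-1.2420)
  v6: (1-0.099)·(3.74,-0.12) + 0.099·(2.4,-1.32) = (3.6073,-0.2388)
Shoelace sum Σ(x_i·y_{i+1} − x_{i+1}·y_i):
  i=1: 1.1024·3.4625 − -2.1856·3.7162 = +11.9389 (running +11.9389)
  i=2: -2.1856·-0.1698 − -3.7850·3.4625 = +13.4766 (running +25.4155)
  i=3: -3.7850·-2.4906 − -1.0565·-0.1698 = +9.2474 (running +34.6630)
  i=4: -1.0565·-1.2420 − 1.7342·-2.4906 = +5.6313 (running +40.2942)
  i=5: 1.7342·-0.2388 − 3.6073·-1.2420 = +4.0661 (running +44.3603)
  i=6: 3.6073·3.7162 − 1.1024·-0.2388 = +13.6687 (running +58.0291)
Area = |Σ|/2 = |58.0291|/2 = 29.0145

Area at t=0.099: 29.0145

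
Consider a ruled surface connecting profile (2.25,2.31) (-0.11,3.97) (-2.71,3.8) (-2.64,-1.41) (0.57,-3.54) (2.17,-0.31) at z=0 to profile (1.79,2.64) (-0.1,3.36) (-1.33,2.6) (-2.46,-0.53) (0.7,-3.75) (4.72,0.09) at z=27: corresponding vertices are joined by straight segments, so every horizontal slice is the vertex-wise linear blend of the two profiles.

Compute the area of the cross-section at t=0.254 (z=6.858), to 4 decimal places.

Area at t=0.254: 28.0574

Cross-section at t=0.254: each vertex is (1-t)·p0[i] + t·p1[i].
  v1: (1-0.254)·(2.25,2.31) + 0.254·(1.79,2.64) = (2.1332,2.3938)
  v2: (1-0.254)·(-0.11,3.97) + 0.254·(-0.1,3.36) = (-0.1075,3.8151)
  v3: (1-0.254)·(-2.71,3.8) + 0.254·(-1.33,2.6) = (-2.3595,3.4952)
  v4: (1-0.254)·(-2.64,-1.41) + 0.254·(-2.46,-0.53) = (-2.5943,-1.1865)
  v5: (1-0.254)·(0.57,-3.54) + 0.254·(0.7,-3.75) = (0.6030,-3.5933)
  v6: (1-0.254)·(2.17,-0.31) + 0.254·(4.72,0.09) = (2.8177,-0.2084)
Shoelace sum Σ(x_i·y_{i+1} − x_{i+1}·y_i):
  i=1: 2.1332·3.8151 − -0.1075·2.3938 = +8.3954 (running +8.3954)
  i=2: -0.1075·3.4952 − -2.3595·3.8151 = +8.6260 (running +17.0213)
  i=3: -2.3595·-1.1865 − -2.5943·3.4952 = +11.8670 (running +28.8883)
  i=4: -2.5943·-3.5933 − 0.6030·-1.1865 = +10.0376 (running +38.9259)
  i=5: 0.6030·-0.2084 − 2.8177·-3.5933 = +9.9993 (running +48.9252)
  i=6: 2.8177·2.3938 − 2.1332·-0.2084 = +7.1896 (running +56.1148)
Area = |Σ|/2 = |56.1148|/2 = 28.0574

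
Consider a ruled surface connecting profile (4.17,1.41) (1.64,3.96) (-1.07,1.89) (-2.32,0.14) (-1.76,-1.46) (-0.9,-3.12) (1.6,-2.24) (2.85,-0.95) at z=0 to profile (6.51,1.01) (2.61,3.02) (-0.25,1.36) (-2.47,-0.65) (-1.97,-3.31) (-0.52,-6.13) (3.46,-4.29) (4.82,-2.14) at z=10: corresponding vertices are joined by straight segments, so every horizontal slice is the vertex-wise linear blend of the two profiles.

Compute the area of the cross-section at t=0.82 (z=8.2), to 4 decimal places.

Area at t=0.82: 44.2549

Cross-section at t=0.82: each vertex is (1-t)·p0[i] + t·p1[i].
  v1: (1-0.82)·(4.17,1.41) + 0.82·(6.51,1.01) = (6.0888,1.0820)
  v2: (1-0.82)·(1.64,3.96) + 0.82·(2.61,3.02) = (2.4354,3.1892)
  v3: (1-0.82)·(-1.07,1.89) + 0.82·(-0.25,1.36) = (-0.3976,1.4554)
  v4: (1-0.82)·(-2.32,0.14) + 0.82·(-2.47,-0.65) = (-2.4430,-0.5078)
  v5: (1-0.82)·(-1.76,-1.46) + 0.82·(-1.97,-3.31) = (-1.9322,-2.9770)
  v6: (1-0.82)·(-0.9,-3.12) + 0.82·(-0.52,-6.13) = (-0.5884,-5.5882)
  v7: (1-0.82)·(1.6,-2.24) + 0.82·(3.46,-4.29) = (3.1252,-3.9210)
  v8: (1-0.82)·(2.85,-0.95) + 0.82·(4.82,-2.14) = (4.4654,-1.9258)
Shoelace sum Σ(x_i·y_{i+1} − x_{i+1}·y_i):
  i=1: 6.0888·3.1892 − 2.4354·1.0820 = +16.7833 (running +16.7833)
  i=2: 2.4354·1.4554 − -0.3976·3.1892 = +4.8125 (running +21.5958)
  i=3: -0.3976·-0.5078 − -2.4430·1.4554 = +3.7574 (running +25.3532)
  i=4: -2.4430·-2.9770 − -1.9322·-0.5078 = +6.2916 (running +31.6449)
  i=5: -1.9322·-5.5882 − -0.5884·-2.9770 = +9.0459 (running +40.6907)
  i=6: -0.5884·-3.9210 − 3.1252·-5.5882 = +19.7714 (running +60.4621)
  i=7: 3.1252·-1.9258 − 4.4654·-3.9210 = +11.4903 (running +71.9524)
  i=8: 4.4654·1.0820 − 6.0888·-1.9258 = +16.5574 (running +88.5098)
Area = |Σ|/2 = |88.5098|/2 = 44.2549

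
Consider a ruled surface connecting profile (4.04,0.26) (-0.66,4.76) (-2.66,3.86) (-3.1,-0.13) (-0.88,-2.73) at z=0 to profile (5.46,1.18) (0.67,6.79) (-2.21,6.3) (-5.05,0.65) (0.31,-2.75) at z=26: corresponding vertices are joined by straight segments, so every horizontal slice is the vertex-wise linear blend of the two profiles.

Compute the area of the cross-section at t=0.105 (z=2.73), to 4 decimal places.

Cross-section at t=0.105: each vertex is (1-t)·p0[i] + t·p1[i].
  v1: (1-0.105)·(4.04,0.26) + 0.105·(5.46,1.18) = (4.1891,0.3566)
  v2: (1-0.105)·(-0.66,4.76) + 0.105·(0.67,6.79) = (-0.5203,4.9732)
  v3: (1-0.105)·(-2.66,3.86) + 0.105·(-2.21,6.3) = (-2.6128,4.1162)
  v4: (1-0.105)·(-3.1,-0.13) + 0.105·(-5.05,0.65) = (-3.3048,-0.0481)
  v5: (1-0.105)·(-0.88,-2.73) + 0.105·(0.31,-2.75) = (-0.7550,-2.7321)
Shoelace sum Σ(x_i·y_{i+1} − x_{i+1}·y_i):
  i=1: 4.1891·4.9732 − -0.5203·0.3566 = +21.0186 (running +21.0186)
  i=2: -0.5203·4.1162 − -2.6128·4.9732 = +10.8517 (running +31.8703)
  i=3: -2.6128·-0.0481 − -3.3048·4.1162 = +13.7287 (running +45.5990)
  i=4: -3.3048·-2.7321 − -0.7550·-0.0481 = +8.9926 (running +54.5916)
  i=5: -0.7550·0.3566 − 4.1891·-2.7321 = +11.1758 (running +65.7674)
Area = |Σ|/2 = |65.7674|/2 = 32.8837

Area at t=0.105: 32.8837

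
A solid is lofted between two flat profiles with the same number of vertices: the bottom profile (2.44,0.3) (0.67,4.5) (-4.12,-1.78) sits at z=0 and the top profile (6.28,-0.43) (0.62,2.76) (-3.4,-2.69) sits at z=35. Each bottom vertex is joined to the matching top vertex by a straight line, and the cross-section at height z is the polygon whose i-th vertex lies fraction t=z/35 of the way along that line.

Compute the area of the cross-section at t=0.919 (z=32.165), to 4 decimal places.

Cross-section at t=0.919: each vertex is (1-t)·p0[i] + t·p1[i].
  v1: (1-0.919)·(2.44,0.3) + 0.919·(6.28,-0.43) = (5.9690,-0.3709)
  v2: (1-0.919)·(0.67,4.5) + 0.919·(0.62,2.76) = (0.6240,2.9009)
  v3: (1-0.919)·(-4.12,-1.78) + 0.919·(-3.4,-2.69) = (-3.4583,-2.6163)
Shoelace sum Σ(x_i·y_{i+1} − x_{i+1}·y_i):
  i=1: 5.9690·2.9009 − 0.6240·-0.3709 = +17.5470 (running +17.5470)
  i=2: 0.6240·-2.6163 − -3.4583·2.9009 = +8.3997 (running +25.9467)
  i=3: -3.4583·-0.3709 − 5.9690·-2.6163 = +16.8991 (running +42.8458)
Area = |Σ|/2 = |42.8458|/2 = 21.4229

Area at t=0.919: 21.4229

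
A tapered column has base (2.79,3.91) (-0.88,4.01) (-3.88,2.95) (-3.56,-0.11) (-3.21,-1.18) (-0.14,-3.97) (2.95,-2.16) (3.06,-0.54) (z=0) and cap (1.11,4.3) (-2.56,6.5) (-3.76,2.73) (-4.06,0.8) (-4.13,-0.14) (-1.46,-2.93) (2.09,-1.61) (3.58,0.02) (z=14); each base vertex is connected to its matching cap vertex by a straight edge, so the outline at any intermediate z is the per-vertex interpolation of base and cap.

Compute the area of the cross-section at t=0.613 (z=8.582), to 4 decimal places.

Area at t=0.613: 44.1236

Cross-section at t=0.613: each vertex is (1-t)·p0[i] + t·p1[i].
  v1: (1-0.613)·(2.79,3.91) + 0.613·(1.11,4.3) = (1.7602,4.1491)
  v2: (1-0.613)·(-0.88,4.01) + 0.613·(-2.56,6.5) = (-1.9098,5.5364)
  v3: (1-0.613)·(-3.88,2.95) + 0.613·(-3.76,2.73) = (-3.8064,2.8151)
  v4: (1-0.613)·(-3.56,-0.11) + 0.613·(-4.06,0.8) = (-3.8665,0.4478)
  v5: (1-0.613)·(-3.21,-1.18) + 0.613·(-4.13,-0.14) = (-3.7740,-0.5425)
  v6: (1-0.613)·(-0.14,-3.97) + 0.613·(-1.46,-2.93) = (-0.9492,-3.3325)
  v7: (1-0.613)·(2.95,-2.16) + 0.613·(2.09,-1.61) = (2.4228,-1.8229)
  v8: (1-0.613)·(3.06,-0.54) + 0.613·(3.58,0.02) = (3.3788,-0.1967)
Shoelace sum Σ(x_i·y_{i+1} − x_{i+1}·y_i):
  i=1: 1.7602·5.5364 − -1.9098·4.1491 = +17.6690 (running +17.6690)
  i=2: -1.9098·2.8151 − -3.8064·5.5364 = +15.6974 (running +33.3664)
  i=3: -3.8064·0.4478 − -3.8665·2.8151 = +9.1801 (running +42.5465)
  i=4: -3.8665·-0.5425 − -3.7740·0.4478 = +3.7876 (running +46.3340)
  i=5: -3.7740·-3.3325 − -0.9492·-0.5425 = +12.0617 (running +58.3958)
  i=6: -0.9492·-1.8229 − 2.4228·-3.3325 = +9.8042 (running +68.2000)
  i=7: 2.4228·-0.1967 − 3.3788·-1.8229 = +5.6824 (running +73.8823)
  i=8: 3.3788·4.1491 − 1.7602·-0.1967 = +14.3650 (running +88.2473)
Area = |Σ|/2 = |88.2473|/2 = 44.1236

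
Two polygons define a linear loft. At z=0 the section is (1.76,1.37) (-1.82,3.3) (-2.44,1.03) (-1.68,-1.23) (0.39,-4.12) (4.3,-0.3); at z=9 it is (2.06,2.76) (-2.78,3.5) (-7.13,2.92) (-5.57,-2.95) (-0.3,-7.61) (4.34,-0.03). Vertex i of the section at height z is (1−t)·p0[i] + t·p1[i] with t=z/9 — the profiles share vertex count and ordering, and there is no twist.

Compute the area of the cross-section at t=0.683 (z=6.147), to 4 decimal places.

Cross-section at t=0.683: each vertex is (1-t)·p0[i] + t·p1[i].
  v1: (1-0.683)·(1.76,1.37) + 0.683·(2.06,2.76) = (1.9649,2.3194)
  v2: (1-0.683)·(-1.82,3.3) + 0.683·(-2.78,3.5) = (-2.4757,3.4366)
  v3: (1-0.683)·(-2.44,1.03) + 0.683·(-7.13,2.92) = (-5.6433,2.3209)
  v4: (1-0.683)·(-1.68,-1.23) + 0.683·(-5.57,-2.95) = (-4.3369,-2.4048)
  v5: (1-0.683)·(0.39,-4.12) + 0.683·(-0.3,-7.61) = (-0.0813,-6.5037)
  v6: (1-0.683)·(4.3,-0.3) + 0.683·(4.34,-0.03) = (4.3273,-0.1156)
Shoelace sum Σ(x_i·y_{i+1} − x_{i+1}·y_i):
  i=1: 1.9649·3.4366 − -2.4757·2.3194 = +12.4946 (running +12.4946)
  i=2: -2.4757·2.3209 − -5.6433·3.4366 = +13.6479 (running +26.1425)
  i=3: -5.6433·-2.4048 − -4.3369·2.3209 = +23.6360 (running +49.7785)
  i=4: -4.3369·-6.5037 − -0.0813·-2.4048 = +28.0101 (running +77.7887)
  i=5: -0.0813·-0.1156 − 4.3273·-6.5037 = +28.1529 (running +105.9415)
  i=6: 4.3273·2.3194 − 1.9649·-0.1156 = +10.2638 (running +116.2053)
Area = |Σ|/2 = |116.2053|/2 = 58.1027

Area at t=0.683: 58.1027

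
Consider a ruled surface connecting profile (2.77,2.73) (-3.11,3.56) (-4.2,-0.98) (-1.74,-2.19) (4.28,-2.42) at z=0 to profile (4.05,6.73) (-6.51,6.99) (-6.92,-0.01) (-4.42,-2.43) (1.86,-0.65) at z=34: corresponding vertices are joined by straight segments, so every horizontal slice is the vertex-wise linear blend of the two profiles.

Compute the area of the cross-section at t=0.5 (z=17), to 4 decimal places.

Cross-section at t=0.5: each vertex is (1-t)·p0[i] + t·p1[i].
  v1: (1-0.5)·(2.77,2.73) + 0.5·(4.05,6.73) = (3.4100,4.7300)
  v2: (1-0.5)·(-3.11,3.56) + 0.5·(-6.51,6.99) = (-4.8100,5.2750)
  v3: (1-0.5)·(-4.2,-0.98) + 0.5·(-6.92,-0.01) = (-5.5600,-0.4950)
  v4: (1-0.5)·(-1.74,-2.19) + 0.5·(-4.42,-2.43) = (-3.0800,-2.3100)
  v5: (1-0.5)·(4.28,-2.42) + 0.5·(1.86,-0.65) = (3.0700,-1.5350)
Shoelace sum Σ(x_i·y_{i+1} − x_{i+1}·y_i):
  i=1: 3.4100·5.2750 − -4.8100·4.7300 = +40.7391 (running +40.7391)
  i=2: -4.8100·-0.4950 − -5.5600·5.2750 = +31.7100 (running +72.4490)
  i=3: -5.5600·-2.3100 − -3.0800·-0.4950 = +11.3190 (running +83.7680)
  i=4: -3.0800·-1.5350 − 3.0700·-2.3100 = +11.8195 (running +95.5875)
  i=5: 3.0700·4.7300 − 3.4100·-1.5350 = +19.7555 (running +115.3430)
Area = |Σ|/2 = |115.3430|/2 = 57.6715

Area at t=0.5: 57.6715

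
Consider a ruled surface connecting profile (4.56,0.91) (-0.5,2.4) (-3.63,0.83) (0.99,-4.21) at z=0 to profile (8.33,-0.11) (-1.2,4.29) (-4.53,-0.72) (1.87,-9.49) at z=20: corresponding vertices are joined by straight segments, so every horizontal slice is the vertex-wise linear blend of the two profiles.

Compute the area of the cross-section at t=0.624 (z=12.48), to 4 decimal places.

Area at t=0.624: 62.0477

Cross-section at t=0.624: each vertex is (1-t)·p0[i] + t·p1[i].
  v1: (1-0.624)·(4.56,0.91) + 0.624·(8.33,-0.11) = (6.9125,0.2735)
  v2: (1-0.624)·(-0.5,2.4) + 0.624·(-1.2,4.29) = (-0.9368,3.5794)
  v3: (1-0.624)·(-3.63,0.83) + 0.624·(-4.53,-0.72) = (-4.1916,-0.1372)
  v4: (1-0.624)·(0.99,-4.21) + 0.624·(1.87,-9.49) = (1.5391,-7.5047)
Shoelace sum Σ(x_i·y_{i+1} − x_{i+1}·y_i):
  i=1: 6.9125·3.5794 − -0.9368·0.2735 = +24.9985 (running +24.9985)
  i=2: -0.9368·-0.1372 − -4.1916·3.5794 = +15.1318 (running +40.1303)
  i=3: -4.1916·-7.5047 − 1.5391·-0.1372 = +31.6680 (running +71.7982)
  i=4: 1.5391·0.2735 − 6.9125·-7.5047 = +52.2972 (running +124.0954)
Area = |Σ|/2 = |124.0954|/2 = 62.0477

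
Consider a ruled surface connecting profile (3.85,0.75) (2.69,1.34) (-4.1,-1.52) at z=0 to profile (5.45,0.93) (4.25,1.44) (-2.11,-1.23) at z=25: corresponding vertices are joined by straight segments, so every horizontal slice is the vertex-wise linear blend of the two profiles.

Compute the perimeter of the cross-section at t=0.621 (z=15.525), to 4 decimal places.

Perimeter at t=0.621: 16.3942

Cross-section at t=0.621: each vertex is (1-t)·p0[i] + t·p1[i].
  v1: (1-0.621)·(3.85,0.75) + 0.621·(5.45,0.93) = (4.8436,0.8618)
  v2: (1-0.621)·(2.69,1.34) + 0.621·(4.25,1.44) = (3.6588,1.4021)
  v3: (1-0.621)·(-4.1,-1.52) + 0.621·(-2.11,-1.23) = (-2.8642,-1.3399)
Perimeter = Σ |v_{i+1} − v_i|:
  edge 1→2: √(-1.1848² + 0.5403²) = 1.3022 (running 1.3022)
  edge 2→3: √(-6.5230² + -2.7420²) = 7.0759 (running 8.3781)
  edge 3→1: √(7.7078² + 2.2017²) = 8.0161 (running 16.3942)
Perimeter = 16.3942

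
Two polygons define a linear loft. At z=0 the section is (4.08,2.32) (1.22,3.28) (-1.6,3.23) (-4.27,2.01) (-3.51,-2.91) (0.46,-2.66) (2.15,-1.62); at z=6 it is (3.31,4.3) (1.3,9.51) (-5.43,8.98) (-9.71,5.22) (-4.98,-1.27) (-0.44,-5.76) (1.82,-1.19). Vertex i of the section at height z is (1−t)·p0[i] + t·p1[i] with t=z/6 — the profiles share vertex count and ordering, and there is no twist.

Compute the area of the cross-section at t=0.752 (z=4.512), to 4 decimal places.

Area at t=0.752: 95.1846

Cross-section at t=0.752: each vertex is (1-t)·p0[i] + t·p1[i].
  v1: (1-0.752)·(4.08,2.32) + 0.752·(3.31,4.3) = (3.5010,3.8090)
  v2: (1-0.752)·(1.22,3.28) + 0.752·(1.3,9.51) = (1.2802,7.9650)
  v3: (1-0.752)·(-1.6,3.23) + 0.752·(-5.43,8.98) = (-4.4802,7.5540)
  v4: (1-0.752)·(-4.27,2.01) + 0.752·(-9.71,5.22) = (-8.3609,4.4239)
  v5: (1-0.752)·(-3.51,-2.91) + 0.752·(-4.98,-1.27) = (-4.6154,-1.6767)
  v6: (1-0.752)·(0.46,-2.66) + 0.752·(-0.44,-5.76) = (-0.2168,-4.9912)
  v7: (1-0.752)·(2.15,-1.62) + 0.752·(1.82,-1.19) = (1.9018,-1.2966)
Shoelace sum Σ(x_i·y_{i+1} − x_{i+1}·y_i):
  i=1: 3.5010·7.9650 − 1.2802·3.8090 = +23.0089 (running +23.0089)
  i=2: 1.2802·7.5540 − -4.4802·7.9650 = +45.3546 (running +68.3636)
  i=3: -4.4802·4.4239 − -8.3609·7.5540 = +43.3382 (running +111.7018)
  i=4: -8.3609·-1.6767 − -4.6154·4.4239 = +34.4372 (running +146.1390)
  i=5: -4.6154·-4.9912 − -0.2168·-1.6767 = +22.6731 (running +168.8120)
  i=6: -0.2168·-1.2966 − 1.9018·-4.9912 = +9.7736 (running +178.5856)
  i=7: 1.9018·3.8090 − 3.5010·-1.2966 = +11.7835 (running +190.3691)
Area = |Σ|/2 = |190.3691|/2 = 95.1846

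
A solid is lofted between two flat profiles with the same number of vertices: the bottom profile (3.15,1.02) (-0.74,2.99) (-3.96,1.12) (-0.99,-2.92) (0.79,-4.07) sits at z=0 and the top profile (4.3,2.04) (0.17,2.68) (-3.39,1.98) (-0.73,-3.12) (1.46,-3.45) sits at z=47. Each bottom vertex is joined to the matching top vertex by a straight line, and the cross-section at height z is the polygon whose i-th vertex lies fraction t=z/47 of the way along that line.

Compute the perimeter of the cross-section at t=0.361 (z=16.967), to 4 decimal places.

Cross-section at t=0.361: each vertex is (1-t)·p0[i] + t·p1[i].
  v1: (1-0.361)·(3.15,1.02) + 0.361·(4.3,2.04) = (3.5651,1.3882)
  v2: (1-0.361)·(-0.74,2.99) + 0.361·(0.17,2.68) = (-0.4115,2.8781)
  v3: (1-0.361)·(-3.96,1.12) + 0.361·(-3.39,1.98) = (-3.7542,1.4305)
  v4: (1-0.361)·(-0.99,-2.92) + 0.361·(-0.73,-3.12) = (-0.8961,-2.9922)
  v5: (1-0.361)·(0.79,-4.07) + 0.361·(1.46,-3.45) = (1.0319,-3.8462)
Perimeter = Σ |v_{i+1} − v_i|:
  edge 1→2: √(-3.9766² + 1.4899²) = 4.2466 (running 4.2466)
  edge 2→3: √(-3.3427² + -1.4476²) = 3.6427 (running 7.8893)
  edge 3→4: √(2.8581² + -4.4227²) = 5.2658 (running 13.1551)
  edge 4→5: √(1.9280² + -0.8540²) = 2.1087 (running 15.2638)
  edge 5→1: √(2.5333² + 5.2344²) = 5.8152 (running 21.0790)
Perimeter = 21.0790

Perimeter at t=0.361: 21.0790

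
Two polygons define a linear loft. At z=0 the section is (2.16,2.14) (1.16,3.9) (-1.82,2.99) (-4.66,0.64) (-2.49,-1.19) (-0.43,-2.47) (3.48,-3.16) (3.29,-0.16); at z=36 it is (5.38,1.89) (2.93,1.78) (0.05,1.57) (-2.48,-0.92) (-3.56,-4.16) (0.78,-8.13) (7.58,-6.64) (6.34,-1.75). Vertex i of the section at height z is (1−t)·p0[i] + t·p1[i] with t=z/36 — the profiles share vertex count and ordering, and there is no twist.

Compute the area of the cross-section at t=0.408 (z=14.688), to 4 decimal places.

Area at t=0.408: 49.8647

Cross-section at t=0.408: each vertex is (1-t)·p0[i] + t·p1[i].
  v1: (1-0.408)·(2.16,2.14) + 0.408·(5.38,1.89) = (3.4738,2.0380)
  v2: (1-0.408)·(1.16,3.9) + 0.408·(2.93,1.78) = (1.8822,3.0350)
  v3: (1-0.408)·(-1.82,2.99) + 0.408·(0.05,1.57) = (-1.0570,2.4106)
  v4: (1-0.408)·(-4.66,0.64) + 0.408·(-2.48,-0.92) = (-3.7706,0.0035)
  v5: (1-0.408)·(-2.49,-1.19) + 0.408·(-3.56,-4.16) = (-2.9266,-2.4018)
  v6: (1-0.408)·(-0.43,-2.47) + 0.408·(0.78,-8.13) = (0.0637,-4.7793)
  v7: (1-0.408)·(3.48,-3.16) + 0.408·(7.58,-6.64) = (5.1528,-4.5798)
  v8: (1-0.408)·(3.29,-0.16) + 0.408·(6.34,-1.75) = (4.5344,-0.8087)
Shoelace sum Σ(x_i·y_{i+1} − x_{i+1}·y_i):
  i=1: 3.4738·3.0350 − 1.8822·2.0380 = +6.7072 (running +6.7072)
  i=2: 1.8822·2.4106 − -1.0570·3.0350 = +7.7454 (running +14.4525)
  i=3: -1.0570·0.0035 − -3.7706·2.4106 = +9.0857 (running +23.5383)
  i=4: -3.7706·-2.4018 − -2.9266·0.0035 = +9.0663 (running +32.6046)
  i=5: -2.9266·-4.7793 − 0.0637·-2.4018 = +14.1398 (running +46.7443)
  i=6: 0.0637·-4.5798 − 5.1528·-4.7793 = +24.3350 (running +71.0794)
  i=7: 5.1528·-0.8087 − 4.5344·-4.5798 = +16.5997 (running +87.6790)
  i=8: 4.5344·2.0380 − 3.4738·-0.8087 = +12.0504 (running +99.7294)
Area = |Σ|/2 = |99.7294|/2 = 49.8647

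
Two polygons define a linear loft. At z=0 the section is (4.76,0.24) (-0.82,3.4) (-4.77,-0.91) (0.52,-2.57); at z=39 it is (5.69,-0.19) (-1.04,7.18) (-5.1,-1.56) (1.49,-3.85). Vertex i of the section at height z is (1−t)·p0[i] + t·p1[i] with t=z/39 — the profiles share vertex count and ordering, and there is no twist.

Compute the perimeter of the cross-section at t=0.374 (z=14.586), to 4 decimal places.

Cross-section at t=0.374: each vertex is (1-t)·p0[i] + t·p1[i].
  v1: (1-0.374)·(4.76,0.24) + 0.374·(5.69,-0.19) = (5.1078,0.0792)
  v2: (1-0.374)·(-0.82,3.4) + 0.374·(-1.04,7.18) = (-0.9023,4.8137)
  v3: (1-0.374)·(-4.77,-0.91) + 0.374·(-5.1,-1.56) = (-4.8934,-1.1531)
  v4: (1-0.374)·(0.52,-2.57) + 0.374·(1.49,-3.85) = (0.8828,-3.0487)
Perimeter = Σ |v_{i+1} − v_i|:
  edge 1→2: √(-6.0101² + 4.7345²) = 7.6510 (running 7.6510)
  edge 2→3: √(-3.9911² + -5.9668²) = 7.1786 (running 14.8295)
  edge 3→4: √(5.7762² + -1.8956²) = 6.0793 (running 20.9088)
  edge 4→1: √(4.2250² + 3.1279²) = 5.2569 (running 26.1657)
Perimeter = 26.1657

Perimeter at t=0.374: 26.1657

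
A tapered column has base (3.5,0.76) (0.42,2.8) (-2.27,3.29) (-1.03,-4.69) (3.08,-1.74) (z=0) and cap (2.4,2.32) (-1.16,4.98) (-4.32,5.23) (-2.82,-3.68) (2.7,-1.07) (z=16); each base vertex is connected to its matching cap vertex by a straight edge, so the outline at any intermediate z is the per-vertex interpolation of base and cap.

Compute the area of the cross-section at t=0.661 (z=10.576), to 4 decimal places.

Cross-section at t=0.661: each vertex is (1-t)·p0[i] + t·p1[i].
  v1: (1-0.661)·(3.5,0.76) + 0.661·(2.4,2.32) = (2.7729,1.7912)
  v2: (1-0.661)·(0.42,2.8) + 0.661·(-1.16,4.98) = (-0.6244,4.2410)
  v3: (1-0.661)·(-2.27,3.29) + 0.661·(-4.32,5.23) = (-3.6251,4.5723)
  v4: (1-0.661)·(-1.03,-4.69) + 0.661·(-2.82,-3.68) = (-2.2132,-4.0224)
  v5: (1-0.661)·(3.08,-1.74) + 0.661·(2.7,-1.07) = (2.8288,-1.2971)
Shoelace sum Σ(x_i·y_{i+1} − x_{i+1}·y_i):
  i=1: 2.7729·4.2410 − -0.6244·1.7912 = +12.8782 (running +12.8782)
  i=2: -0.6244·4.5723 − -3.6251·4.2410 = +12.5189 (running +25.3971)
  i=3: -3.6251·-4.0224 − -2.2132·4.5723 = +24.7008 (running +50.0979)
  i=4: -2.2132·-1.2971 − 2.8288·-4.0224 = +14.2494 (running +64.3473)
  i=5: 2.8288·1.7912 − 2.7729·-1.2971 = +8.6637 (running +73.0110)
Area = |Σ|/2 = |73.0110|/2 = 36.5055

Area at t=0.661: 36.5055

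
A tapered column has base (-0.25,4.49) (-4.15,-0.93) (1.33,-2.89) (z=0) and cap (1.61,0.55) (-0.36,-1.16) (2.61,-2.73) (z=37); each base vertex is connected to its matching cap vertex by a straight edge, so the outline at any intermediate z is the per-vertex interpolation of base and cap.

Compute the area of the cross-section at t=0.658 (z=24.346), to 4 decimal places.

Cross-section at t=0.658: each vertex is (1-t)·p0[i] + t·p1[i].
  v1: (1-0.658)·(-0.25,4.49) + 0.658·(1.61,0.55) = (0.9739,1.8975)
  v2: (1-0.658)·(-4.15,-0.93) + 0.658·(-0.36,-1.16) = (-1.6562,-1.0813)
  v3: (1-0.658)·(1.33,-2.89) + 0.658·(2.61,-2.73) = (2.1722,-2.7847)
Shoelace sum Σ(x_i·y_{i+1} − x_{i+1}·y_i):
  i=1: 0.9739·-1.0813 − -1.6562·1.8975 = +2.0895 (running +2.0895)
  i=2: -1.6562·-2.7847 − 2.1722·-1.0813 = +6.9609 (running +9.0504)
  i=3: 2.1722·1.8975 − 0.9739·-2.7847 = +6.8338 (running +15.8842)
Area = |Σ|/2 = |15.8842|/2 = 7.9421

Area at t=0.658: 7.9421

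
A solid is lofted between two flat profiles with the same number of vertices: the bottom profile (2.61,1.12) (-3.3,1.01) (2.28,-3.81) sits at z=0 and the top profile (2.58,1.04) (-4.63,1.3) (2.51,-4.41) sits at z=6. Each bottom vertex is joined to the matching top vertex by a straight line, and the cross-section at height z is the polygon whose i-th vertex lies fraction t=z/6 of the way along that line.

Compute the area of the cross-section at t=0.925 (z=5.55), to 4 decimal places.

Area at t=0.925: 19.2533

Cross-section at t=0.925: each vertex is (1-t)·p0[i] + t·p1[i].
  v1: (1-0.925)·(2.61,1.12) + 0.925·(2.58,1.04) = (2.5823,1.0460)
  v2: (1-0.925)·(-3.3,1.01) + 0.925·(-4.63,1.3) = (-4.5302,1.2783)
  v3: (1-0.925)·(2.28,-3.81) + 0.925·(2.51,-4.41) = (2.4927,-4.3650)
Shoelace sum Σ(x_i·y_{i+1} − x_{i+1}·y_i):
  i=1: 2.5823·1.2783 − -4.5302·1.0460 = +8.0394 (running +8.0394)
  i=2: -4.5302·-4.3650 − 2.4927·1.2783 = +16.5882 (running +24.6276)
  i=3: 2.4927·1.0460 − 2.5823·-4.3650 = +13.8789 (running +38.5065)
Area = |Σ|/2 = |38.5065|/2 = 19.2533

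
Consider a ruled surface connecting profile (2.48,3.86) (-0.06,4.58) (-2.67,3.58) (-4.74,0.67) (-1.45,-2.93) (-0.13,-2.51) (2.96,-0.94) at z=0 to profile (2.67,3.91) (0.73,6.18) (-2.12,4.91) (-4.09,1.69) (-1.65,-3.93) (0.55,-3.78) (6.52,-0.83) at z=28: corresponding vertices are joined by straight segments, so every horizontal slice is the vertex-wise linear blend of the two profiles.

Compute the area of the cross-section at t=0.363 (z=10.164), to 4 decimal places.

Area at t=0.363: 47.1563

Cross-section at t=0.363: each vertex is (1-t)·p0[i] + t·p1[i].
  v1: (1-0.363)·(2.48,3.86) + 0.363·(2.67,3.91) = (2.5490,3.8781)
  v2: (1-0.363)·(-0.06,4.58) + 0.363·(0.73,6.18) = (0.2268,5.1608)
  v3: (1-0.363)·(-2.67,3.58) + 0.363·(-2.12,4.91) = (-2.4703,4.0628)
  v4: (1-0.363)·(-4.74,0.67) + 0.363·(-4.09,1.69) = (-4.5041,1.0403)
  v5: (1-0.363)·(-1.45,-2.93) + 0.363·(-1.65,-3.93) = (-1.5226,-3.2930)
  v6: (1-0.363)·(-0.13,-2.51) + 0.363·(0.55,-3.78) = (0.1168,-2.9710)
  v7: (1-0.363)·(2.96,-0.94) + 0.363·(6.52,-0.83) = (4.2523,-0.9001)
Shoelace sum Σ(x_i·y_{i+1} − x_{i+1}·y_i):
  i=1: 2.5490·5.1608 − 0.2268·3.8781 = +12.2753 (running +12.2753)
  i=2: 0.2268·4.0628 − -2.4703·5.1608 = +13.6703 (running +25.9456)
  i=3: -2.4703·1.0403 − -4.5041·4.0628 = +15.7292 (running +41.6748)
  i=4: -4.5041·-3.2930 − -1.5226·1.0403 = +16.4157 (running +58.0905)
  i=5: -1.5226·-2.9710 − 0.1168·-3.2930 = +4.9084 (running +62.9989)
  i=6: 0.1168·-0.9001 − 4.2523·-2.9710 = +12.5284 (running +75.5273)
  i=7: 4.2523·3.8781 − 2.5490·-0.9001 = +18.7852 (running +94.3126)
Area = |Σ|/2 = |94.3126|/2 = 47.1563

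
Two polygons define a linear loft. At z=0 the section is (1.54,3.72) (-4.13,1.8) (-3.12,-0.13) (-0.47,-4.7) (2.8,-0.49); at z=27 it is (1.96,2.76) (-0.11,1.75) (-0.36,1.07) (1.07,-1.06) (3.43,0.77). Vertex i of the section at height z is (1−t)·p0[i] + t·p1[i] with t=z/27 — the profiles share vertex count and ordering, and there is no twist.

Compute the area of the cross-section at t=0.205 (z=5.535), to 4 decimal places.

Cross-section at t=0.205: each vertex is (1-t)·p0[i] + t·p1[i].
  v1: (1-0.205)·(1.54,3.72) + 0.205·(1.96,2.76) = (1.6261,3.5232)
  v2: (1-0.205)·(-4.13,1.8) + 0.205·(-0.11,1.75) = (-3.3059,1.7897)
  v3: (1-0.205)·(-3.12,-0.13) + 0.205·(-0.36,1.07) = (-2.5542,0.1160)
  v4: (1-0.205)·(-0.47,-4.7) + 0.205·(1.07,-1.06) = (-0.1543,-3.9538)
  v5: (1-0.205)·(2.8,-0.49) + 0.205·(3.43,0.77) = (2.9291,-0.2317)
Shoelace sum Σ(x_i·y_{i+1} − x_{i+1}·y_i):
  i=1: 1.6261·1.7897 − -3.3059·3.5232 = +14.5577 (running +14.5577)
  i=2: -3.3059·0.1160 − -2.5542·1.7897 = +4.1879 (running +18.7456)
  i=3: -2.5542·-3.9538 − -0.1543·0.1160 = +10.1167 (running +28.8622)
  i=4: -0.1543·-0.2317 − 2.9291·-3.9538 = +11.6170 (running +40.4793)
  i=5: 2.9291·3.5232 − 1.6261·-0.2317 = +10.6967 (running +51.1760)
Area = |Σ|/2 = |51.1760|/2 = 25.5880

Area at t=0.205: 25.5880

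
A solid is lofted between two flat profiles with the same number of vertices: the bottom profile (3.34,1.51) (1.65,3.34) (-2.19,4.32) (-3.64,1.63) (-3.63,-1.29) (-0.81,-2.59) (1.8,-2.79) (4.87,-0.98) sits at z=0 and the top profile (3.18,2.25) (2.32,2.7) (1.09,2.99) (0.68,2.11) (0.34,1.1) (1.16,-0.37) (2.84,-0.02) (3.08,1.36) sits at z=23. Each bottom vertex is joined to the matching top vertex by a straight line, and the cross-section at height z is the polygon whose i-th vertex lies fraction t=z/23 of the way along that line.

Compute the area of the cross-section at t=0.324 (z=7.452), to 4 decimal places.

Area at t=0.324: 27.1828

Cross-section at t=0.324: each vertex is (1-t)·p0[i] + t·p1[i].
  v1: (1-0.324)·(3.34,1.51) + 0.324·(3.18,2.25) = (3.2882,1.7498)
  v2: (1-0.324)·(1.65,3.34) + 0.324·(2.32,2.7) = (1.8671,3.1326)
  v3: (1-0.324)·(-2.19,4.32) + 0.324·(1.09,2.99) = (-1.1273,3.8891)
  v4: (1-0.324)·(-3.64,1.63) + 0.324·(0.68,2.11) = (-2.2403,1.7855)
  v5: (1-0.324)·(-3.63,-1.29) + 0.324·(0.34,1.1) = (-2.3437,-0.5156)
  v6: (1-0.324)·(-0.81,-2.59) + 0.324·(1.16,-0.37) = (-0.1717,-1.8707)
  v7: (1-0.324)·(1.8,-2.79) + 0.324·(2.84,-0.02) = (2.1370,-1.8925)
  v8: (1-0.324)·(4.87,-0.98) + 0.324·(3.08,1.36) = (4.2900,-0.2218)
Shoelace sum Σ(x_i·y_{i+1} − x_{i+1}·y_i):
  i=1: 3.2882·3.1326 − 1.8671·1.7498 = +7.0337 (running +7.0337)
  i=2: 1.8671·3.8891 − -1.1273·3.1326 = +10.7926 (running +17.8263)
  i=3: -1.1273·1.7855 − -2.2403·3.8891 = +6.7000 (running +24.5263)
  i=4: -2.2403·-0.5156 − -2.3437·1.7855 = +5.3400 (running +29.8662)
  i=5: -2.3437·-1.8707 − -0.1717·-0.5156 = +4.2959 (running +34.1621)
  i=6: -0.1717·-1.8925 − 2.1370·-1.8707 = +4.3226 (running +38.4848)
  i=7: 2.1370·-0.2218 − 4.2900·-1.8925 = +7.6449 (running +46.1297)
  i=8: 4.2900·1.7498 − 3.2882·-0.2218 = +8.2360 (running +54.3657)
Area = |Σ|/2 = |54.3657|/2 = 27.1828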